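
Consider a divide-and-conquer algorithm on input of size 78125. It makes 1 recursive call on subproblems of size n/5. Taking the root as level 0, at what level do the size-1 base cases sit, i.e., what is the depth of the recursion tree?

For divide and conquer with division factor 5:

Problem sizes at each level:
Level 0: 78125
Level 1: 15625
Level 2: 3125
Level 3: 625
Level 4: 125
Level 5: 25
Level 6: 5
Level 7: 1

The root is level 0 and the size-1 base case is level 7 (the tree spans levels 0 through 7, i.e. 8 levels counting the root), so the depth is the number of divisions: log_5(78125) = 7

The recursion tree depth is log_5(78125) = 7. At each level, the problem size is divided by 5, so it takes 7 divisions to reduce to a base case of size 1. The algorithm makes 1 recursive call at each level.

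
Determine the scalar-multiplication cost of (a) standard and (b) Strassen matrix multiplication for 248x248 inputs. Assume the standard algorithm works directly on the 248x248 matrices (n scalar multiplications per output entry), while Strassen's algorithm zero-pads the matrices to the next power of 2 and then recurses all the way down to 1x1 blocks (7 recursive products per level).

Matrix multiplication for 248x248 matrices:

Strassen's algorithm requires power-of-2 dimensions. Pad 248x248 to 256x256 (next power of 2).

Standard algorithm: 248^3 = 15252992 multiplications
Strassen's algorithm: 7^(log2(256)) = 7^8 = 5764801 multiplications
Savings: 15252992 - 5764801 = 9488191 multiplications

Standard: 15252992 multiplications (248^3). Strassen: 5764801 multiplications (7^8, after padding to 256x256). Strassen reduces 8 recursive multiplications to 7 at each level.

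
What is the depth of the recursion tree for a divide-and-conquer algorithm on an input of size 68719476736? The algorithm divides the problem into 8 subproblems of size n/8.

For divide and conquer with division factor 8:

Problem sizes at each level:
Level 0: 68719476736
Level 1: 8589934592
Level 2: 1073741824
Level 3: 134217728
Level 4: 16777216
Level 5: 2097152
Level 6: 262144
Level 7: 32768
Level 8: 4096
Level 9: 512
Level 10: 64
Level 11: 8
Level 12: 1

The root is level 0 and the size-1 base case is level 12 (the tree spans levels 0 through 12, i.e. 13 levels counting the root), so the depth is the number of divisions: log_8(68719476736) = 12

The recursion tree depth is log_8(68719476736) = 12. At each level, the problem size is divided by 8, so it takes 12 divisions to reduce to a base case of size 1. The algorithm makes 8 recursive calls at each level.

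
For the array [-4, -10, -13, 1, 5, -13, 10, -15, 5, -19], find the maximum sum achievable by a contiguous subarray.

Using Kadane's algorithm on [-4, -10, -13, 1, 5, -13, 10, -15, 5, -19]:

Scanning through the array:
Position 1 (value -10): max_ending_here = -10, max_so_far = -4
Position 2 (value -13): max_ending_here = -13, max_so_far = -4
Position 3 (value 1): max_ending_here = 1, max_so_far = 1
Position 4 (value 5): max_ending_here = 6, max_so_far = 6
Position 5 (value -13): max_ending_here = -7, max_so_far = 6
Position 6 (value 10): max_ending_here = 10, max_so_far = 10
Position 7 (value -15): max_ending_here = -5, max_so_far = 10
Position 8 (value 5): max_ending_here = 5, max_so_far = 10
Position 9 (value -19): max_ending_here = -14, max_so_far = 10

Maximum subarray: [10]
Maximum sum: 10

The maximum subarray is [10] with sum 10. This subarray runs from index 6 to index 6.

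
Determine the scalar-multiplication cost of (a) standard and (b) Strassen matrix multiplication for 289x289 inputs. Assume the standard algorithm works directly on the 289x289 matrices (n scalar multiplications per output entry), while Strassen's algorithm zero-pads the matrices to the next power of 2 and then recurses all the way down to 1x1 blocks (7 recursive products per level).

Matrix multiplication for 289x289 matrices:

Strassen's algorithm requires power-of-2 dimensions. Pad 289x289 to 512x512 (next power of 2).

Standard algorithm: 289^3 = 24137569 multiplications
Strassen's algorithm: 7^(log2(512)) = 7^9 = 40353607 multiplications
Difference: 24137569 - 40353607 = -16216038 (Strassen uses MORE here due to padding overhead — for small or just-over-power-of-2 n, padding can outweigh the per-level savings)

Standard: 24137569 multiplications (289^3). Strassen: 40353607 multiplications (7^9, after padding to 512x512). Strassen reduces 8 recursive multiplications to 7 at each level.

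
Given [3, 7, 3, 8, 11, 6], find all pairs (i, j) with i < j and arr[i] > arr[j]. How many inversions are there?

Finding inversions in [3, 7, 3, 8, 11, 6]:

(1, 2): arr[1]=7 > arr[2]=3
(1, 5): arr[1]=7 > arr[5]=6
(3, 5): arr[3]=8 > arr[5]=6
(4, 5): arr[4]=11 > arr[5]=6

Total inversions: 4

The array has 4 inversion(s): (1,2), (1,5), (3,5), (4,5). Each pair (i,j) satisfies i < j and arr[i] > arr[j].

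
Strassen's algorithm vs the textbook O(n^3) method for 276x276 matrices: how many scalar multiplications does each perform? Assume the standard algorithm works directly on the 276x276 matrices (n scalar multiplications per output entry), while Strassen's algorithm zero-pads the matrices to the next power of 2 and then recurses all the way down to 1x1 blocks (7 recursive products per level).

Matrix multiplication for 276x276 matrices:

Strassen's algorithm requires power-of-2 dimensions. Pad 276x276 to 512x512 (next power of 2).

Standard algorithm: 276^3 = 21024576 multiplications
Strassen's algorithm: 7^(log2(512)) = 7^9 = 40353607 multiplications
Difference: 21024576 - 40353607 = -19329031 (Strassen uses MORE here due to padding overhead — for small or just-over-power-of-2 n, padding can outweigh the per-level savings)

Standard: 21024576 multiplications (276^3). Strassen: 40353607 multiplications (7^9, after padding to 512x512). Strassen reduces 8 recursive multiplications to 7 at each level.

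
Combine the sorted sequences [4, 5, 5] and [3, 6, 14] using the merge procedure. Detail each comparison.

Merging process:

Compare 4 vs 3: take 3 from right. Merged: [3]
Compare 4 vs 6: take 4 from left. Merged: [3, 4]
Compare 5 vs 6: take 5 from left. Merged: [3, 4, 5]
Compare 5 vs 6: take 5 from left. Merged: [3, 4, 5, 5]
Append remaining from right: [6, 14]. Merged: [3, 4, 5, 5, 6, 14]

Final merged array: [3, 4, 5, 5, 6, 14]
Total comparisons: 4

The merged array is [3, 4, 5, 5, 6, 14], requiring 4 comparisons. The merge step runs in O(n) time where n is the total number of elements.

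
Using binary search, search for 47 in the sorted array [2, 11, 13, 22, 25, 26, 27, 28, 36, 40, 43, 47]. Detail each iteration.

Binary search for 47 in [2, 11, 13, 22, 25, 26, 27, 28, 36, 40, 43, 47]:

lo=0, hi=11, mid=5, arr[mid]=26 -> 26 < 47, search right half
lo=6, hi=11, mid=8, arr[mid]=36 -> 36 < 47, search right half
lo=9, hi=11, mid=10, arr[mid]=43 -> 43 < 47, search right half
lo=11, hi=11, mid=11, arr[mid]=47 -> Found target at index 11!

Binary search finds 47 at index 11 after 4 comparisons. The search repeatedly halves the search space by comparing with the middle element.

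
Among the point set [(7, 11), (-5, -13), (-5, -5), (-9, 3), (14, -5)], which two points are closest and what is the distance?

Computing all pairwise distances among 5 points:

d((7, 11), (-5, -13)) = 26.8328
d((7, 11), (-5, -5)) = 20.0
d((7, 11), (-9, 3)) = 17.8885
d((7, 11), (14, -5)) = 17.4642
d((-5, -13), (-5, -5)) = 8.0 <-- minimum
d((-5, -13), (-9, 3)) = 16.4924
d((-5, -13), (14, -5)) = 20.6155
d((-5, -5), (-9, 3)) = 8.9443
d((-5, -5), (14, -5)) = 19.0
d((-9, 3), (14, -5)) = 24.3516

Closest pair: (-5, -13) and (-5, -5) with distance 8.0

The closest pair is (-5, -13) and (-5, -5) with Euclidean distance 8.0. For 5 points, brute-force pairwise comparison is shown above. For large n, the divide-and-conquer algorithm (sort by x, recurse on halves, check the dividing strip) achieves O(n log n).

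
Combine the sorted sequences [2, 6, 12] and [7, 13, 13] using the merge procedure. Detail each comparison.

Merging process:

Compare 2 vs 7: take 2 from left. Merged: [2]
Compare 6 vs 7: take 6 from left. Merged: [2, 6]
Compare 12 vs 7: take 7 from right. Merged: [2, 6, 7]
Compare 12 vs 13: take 12 from left. Merged: [2, 6, 7, 12]
Append remaining from right: [13, 13]. Merged: [2, 6, 7, 12, 13, 13]

Final merged array: [2, 6, 7, 12, 13, 13]
Total comparisons: 4

The merged array is [2, 6, 7, 12, 13, 13], requiring 4 comparisons. The merge step runs in O(n) time where n is the total number of elements.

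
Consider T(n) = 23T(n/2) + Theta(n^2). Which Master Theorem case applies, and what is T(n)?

Master Theorem for T(n) = 23T(n/2) + O(n^2):

a = 23, b = 2, c = 2
log_b(a) = log_2(23) = 4.5236

Case 1: c = 2 < log_2(23) = 4.5236
T(n) = O(n^(log_2 23))

For T(n) = 23T(n/2) + O(n^2): log_2(23) = 4.5236. This is Case 1 of the Master Theorem (c < log_b(a), work dominated by leaves), giving O(n^(log_2 23)).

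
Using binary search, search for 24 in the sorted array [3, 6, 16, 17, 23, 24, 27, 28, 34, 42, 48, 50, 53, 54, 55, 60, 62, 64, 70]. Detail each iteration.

Binary search for 24 in [3, 6, 16, 17, 23, 24, 27, 28, 34, 42, 48, 50, 53, 54, 55, 60, 62, 64, 70]:

lo=0, hi=18, mid=9, arr[mid]=42 -> 42 > 24, search left half
lo=0, hi=8, mid=4, arr[mid]=23 -> 23 < 24, search right half
lo=5, hi=8, mid=6, arr[mid]=27 -> 27 > 24, search left half
lo=5, hi=5, mid=5, arr[mid]=24 -> Found target at index 5!

Binary search finds 24 at index 5 after 4 comparisons. The search repeatedly halves the search space by comparing with the middle element.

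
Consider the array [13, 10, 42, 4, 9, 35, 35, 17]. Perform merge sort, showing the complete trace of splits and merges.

Merge sort trace:

Split: [13, 10, 42, 4, 9, 35, 35, 17] -> [13, 10, 42, 4] and [9, 35, 35, 17]
  Split: [13, 10, 42, 4] -> [13, 10] and [42, 4]
    Split: [13, 10] -> [13] and [10]
    Merge: [13] + [10] -> [10, 13]
    Split: [42, 4] -> [42] and [4]
    Merge: [42] + [4] -> [4, 42]
  Merge: [10, 13] + [4, 42] -> [4, 10, 13, 42]
  Split: [9, 35, 35, 17] -> [9, 35] and [35, 17]
    Split: [9, 35] -> [9] and [35]
    Merge: [9] + [35] -> [9, 35]
    Split: [35, 17] -> [35] and [17]
    Merge: [35] + [17] -> [17, 35]
  Merge: [9, 35] + [17, 35] -> [9, 17, 35, 35]
Merge: [4, 10, 13, 42] + [9, 17, 35, 35] -> [4, 9, 10, 13, 17, 35, 35, 42]

Final sorted array: [4, 9, 10, 13, 17, 35, 35, 42]

The merge sort proceeds by recursively splitting the array and merging sorted halves.
After all merges, the sorted array is [4, 9, 10, 13, 17, 35, 35, 42].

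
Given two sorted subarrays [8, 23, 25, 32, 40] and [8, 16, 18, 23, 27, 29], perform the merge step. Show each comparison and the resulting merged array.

Merging process:

Compare 8 vs 8: take 8 from left. Merged: [8]
Compare 23 vs 8: take 8 from right. Merged: [8, 8]
Compare 23 vs 16: take 16 from right. Merged: [8, 8, 16]
Compare 23 vs 18: take 18 from right. Merged: [8, 8, 16, 18]
Compare 23 vs 23: take 23 from left. Merged: [8, 8, 16, 18, 23]
Compare 25 vs 23: take 23 from right. Merged: [8, 8, 16, 18, 23, 23]
Compare 25 vs 27: take 25 from left. Merged: [8, 8, 16, 18, 23, 23, 25]
Compare 32 vs 27: take 27 from right. Merged: [8, 8, 16, 18, 23, 23, 25, 27]
Compare 32 vs 29: take 29 from right. Merged: [8, 8, 16, 18, 23, 23, 25, 27, 29]
Append remaining from left: [32, 40]. Merged: [8, 8, 16, 18, 23, 23, 25, 27, 29, 32, 40]

Final merged array: [8, 8, 16, 18, 23, 23, 25, 27, 29, 32, 40]
Total comparisons: 9

The merged array is [8, 8, 16, 18, 23, 23, 25, 27, 29, 32, 40], requiring 9 comparisons. The merge step runs in O(n) time where n is the total number of elements.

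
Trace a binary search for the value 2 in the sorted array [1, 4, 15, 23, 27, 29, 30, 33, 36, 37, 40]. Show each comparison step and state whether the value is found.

Binary search for 2 in [1, 4, 15, 23, 27, 29, 30, 33, 36, 37, 40]:

lo=0, hi=10, mid=5, arr[mid]=29 -> 29 > 2, search left half
lo=0, hi=4, mid=2, arr[mid]=15 -> 15 > 2, search left half
lo=0, hi=1, mid=0, arr[mid]=1 -> 1 < 2, search right half
lo=1, hi=1, mid=1, arr[mid]=4 -> 4 > 2, search left half
lo=1 > hi=0, target 2 not found

Binary search determines that 2 is not in the array after 4 comparisons. The search space was exhausted without finding the target.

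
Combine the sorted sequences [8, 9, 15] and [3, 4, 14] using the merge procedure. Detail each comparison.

Merging process:

Compare 8 vs 3: take 3 from right. Merged: [3]
Compare 8 vs 4: take 4 from right. Merged: [3, 4]
Compare 8 vs 14: take 8 from left. Merged: [3, 4, 8]
Compare 9 vs 14: take 9 from left. Merged: [3, 4, 8, 9]
Compare 15 vs 14: take 14 from right. Merged: [3, 4, 8, 9, 14]
Append remaining from left: [15]. Merged: [3, 4, 8, 9, 14, 15]

Final merged array: [3, 4, 8, 9, 14, 15]
Total comparisons: 5

The merged array is [3, 4, 8, 9, 14, 15], requiring 5 comparisons. The merge step runs in O(n) time where n is the total number of elements.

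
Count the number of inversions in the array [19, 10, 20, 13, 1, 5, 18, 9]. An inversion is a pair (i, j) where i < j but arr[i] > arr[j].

Finding inversions in [19, 10, 20, 13, 1, 5, 18, 9]:

(0, 1): arr[0]=19 > arr[1]=10
(0, 3): arr[0]=19 > arr[3]=13
(0, 4): arr[0]=19 > arr[4]=1
(0, 5): arr[0]=19 > arr[5]=5
(0, 6): arr[0]=19 > arr[6]=18
(0, 7): arr[0]=19 > arr[7]=9
(1, 4): arr[1]=10 > arr[4]=1
(1, 5): arr[1]=10 > arr[5]=5
(1, 7): arr[1]=10 > arr[7]=9
(2, 3): arr[2]=20 > arr[3]=13
(2, 4): arr[2]=20 > arr[4]=1
(2, 5): arr[2]=20 > arr[5]=5
(2, 6): arr[2]=20 > arr[6]=18
(2, 7): arr[2]=20 > arr[7]=9
(3, 4): arr[3]=13 > arr[4]=1
(3, 5): arr[3]=13 > arr[5]=5
(3, 7): arr[3]=13 > arr[7]=9
(6, 7): arr[6]=18 > arr[7]=9

Total inversions: 18

The array has 18 inversion(s): (0,1), (0,3), (0,4), (0,5), (0,6), (0,7), (1,4), (1,5), (1,7), (2,3), (2,4), (2,5), (2,6), (2,7), (3,4), (3,5), (3,7), (6,7). Each pair (i,j) satisfies i < j and arr[i] > arr[j].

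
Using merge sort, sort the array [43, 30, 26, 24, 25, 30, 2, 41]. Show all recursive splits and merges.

Merge sort trace:

Split: [43, 30, 26, 24, 25, 30, 2, 41] -> [43, 30, 26, 24] and [25, 30, 2, 41]
  Split: [43, 30, 26, 24] -> [43, 30] and [26, 24]
    Split: [43, 30] -> [43] and [30]
    Merge: [43] + [30] -> [30, 43]
    Split: [26, 24] -> [26] and [24]
    Merge: [26] + [24] -> [24, 26]
  Merge: [30, 43] + [24, 26] -> [24, 26, 30, 43]
  Split: [25, 30, 2, 41] -> [25, 30] and [2, 41]
    Split: [25, 30] -> [25] and [30]
    Merge: [25] + [30] -> [25, 30]
    Split: [2, 41] -> [2] and [41]
    Merge: [2] + [41] -> [2, 41]
  Merge: [25, 30] + [2, 41] -> [2, 25, 30, 41]
Merge: [24, 26, 30, 43] + [2, 25, 30, 41] -> [2, 24, 25, 26, 30, 30, 41, 43]

Final sorted array: [2, 24, 25, 26, 30, 30, 41, 43]

The merge sort proceeds by recursively splitting the array and merging sorted halves.
After all merges, the sorted array is [2, 24, 25, 26, 30, 30, 41, 43].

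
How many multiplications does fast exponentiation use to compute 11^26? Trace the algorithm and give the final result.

Computing 11^26 by squaring (build up from 11^1; each line after the first costs one multiplication):

11^1 = 11
11^2 = (11^1)^2 = 11^2 = 121
11^3 = 11 * 11^2 = 11 * 121 = 1331
11^6 = (11^3)^2 = 1331^2 = 1771561
11^12 = (11^6)^2 = 1771561^2 = 3138428376721
11^13 = 11 * 11^12 = 11 * 3138428376721 = 34522712143931
11^26 = (11^13)^2 = 34522712143931^2 = 1191817653772720942460132761

Result: 1191817653772720942460132761
Multiplications needed: 6 (6 lines after 11^1)

11^26 = 1191817653772720942460132761. Using exponentiation by squaring, this requires 6 multiplications. The key idea: if the exponent is even, square the half-power; if odd, multiply by the base once.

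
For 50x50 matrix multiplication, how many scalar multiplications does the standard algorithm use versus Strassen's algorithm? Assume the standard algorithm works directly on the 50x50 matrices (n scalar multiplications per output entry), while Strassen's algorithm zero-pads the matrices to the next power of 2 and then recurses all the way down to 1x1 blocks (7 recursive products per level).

Matrix multiplication for 50x50 matrices:

Strassen's algorithm requires power-of-2 dimensions. Pad 50x50 to 64x64 (next power of 2).

Standard algorithm: 50^3 = 125000 multiplications
Strassen's algorithm: 7^(log2(64)) = 7^6 = 117649 multiplications
Savings: 125000 - 117649 = 7351 multiplications

Standard: 125000 multiplications (50^3). Strassen: 117649 multiplications (7^6, after padding to 64x64). Strassen reduces 8 recursive multiplications to 7 at each level.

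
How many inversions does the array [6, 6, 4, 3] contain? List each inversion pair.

Finding inversions in [6, 6, 4, 3]:

(0, 2): arr[0]=6 > arr[2]=4
(0, 3): arr[0]=6 > arr[3]=3
(1, 2): arr[1]=6 > arr[2]=4
(1, 3): arr[1]=6 > arr[3]=3
(2, 3): arr[2]=4 > arr[3]=3

Total inversions: 5

The array has 5 inversion(s): (0,2), (0,3), (1,2), (1,3), (2,3). Each pair (i,j) satisfies i < j and arr[i] > arr[j].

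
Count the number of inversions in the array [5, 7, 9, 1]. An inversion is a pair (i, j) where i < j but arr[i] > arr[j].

Finding inversions in [5, 7, 9, 1]:

(0, 3): arr[0]=5 > arr[3]=1
(1, 3): arr[1]=7 > arr[3]=1
(2, 3): arr[2]=9 > arr[3]=1

Total inversions: 3

The array has 3 inversion(s): (0,3), (1,3), (2,3). Each pair (i,j) satisfies i < j and arr[i] > arr[j].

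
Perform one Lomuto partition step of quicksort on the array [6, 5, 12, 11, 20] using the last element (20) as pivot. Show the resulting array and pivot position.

Lomuto partition with pivot = 20:

Initial array: [6, 5, 12, 11, 20]

arr[0]=6 <= 20: swap with position 0, array becomes [6, 5, 12, 11, 20]
arr[1]=5 <= 20: swap with position 1, array becomes [6, 5, 12, 11, 20]
arr[2]=12 <= 20: swap with position 2, array becomes [6, 5, 12, 11, 20]
arr[3]=11 <= 20: swap with position 3, array becomes [6, 5, 12, 11, 20]

Place pivot at position 4: [6, 5, 12, 11, 20]
Pivot position: 4

After partitioning with pivot 20, the array becomes [6, 5, 12, 11, 20]. The pivot is placed at index 4. All elements to the left of the pivot are <= 20, and all elements to the right are > 20.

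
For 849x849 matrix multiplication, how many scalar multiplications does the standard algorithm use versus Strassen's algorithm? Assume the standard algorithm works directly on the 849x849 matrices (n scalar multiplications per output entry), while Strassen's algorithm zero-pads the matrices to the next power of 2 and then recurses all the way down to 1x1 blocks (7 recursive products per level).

Matrix multiplication for 849x849 matrices:

Strassen's algorithm requires power-of-2 dimensions. Pad 849x849 to 1024x1024 (next power of 2).

Standard algorithm: 849^3 = 611960049 multiplications
Strassen's algorithm: 7^(log2(1024)) = 7^10 = 282475249 multiplications
Savings: 611960049 - 282475249 = 329484800 multiplications

Standard: 611960049 multiplications (849^3). Strassen: 282475249 multiplications (7^10, after padding to 1024x1024). Strassen reduces 8 recursive multiplications to 7 at each level.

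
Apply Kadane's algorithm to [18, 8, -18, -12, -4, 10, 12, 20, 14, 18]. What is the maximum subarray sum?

Using Kadane's algorithm on [18, 8, -18, -12, -4, 10, 12, 20, 14, 18]:

Scanning through the array:
Position 1 (value 8): max_ending_here = 26, max_so_far = 26
Position 2 (value -18): max_ending_here = 8, max_so_far = 26
Position 3 (value -12): max_ending_here = -4, max_so_far = 26
Position 4 (value -4): max_ending_here = -4, max_so_far = 26
Position 5 (value 10): max_ending_here = 10, max_so_far = 26
Position 6 (value 12): max_ending_here = 22, max_so_far = 26
Position 7 (value 20): max_ending_here = 42, max_so_far = 42
Position 8 (value 14): max_ending_here = 56, max_so_far = 56
Position 9 (value 18): max_ending_here = 74, max_so_far = 74

Maximum subarray: [10, 12, 20, 14, 18]
Maximum sum: 74

The maximum subarray is [10, 12, 20, 14, 18] with sum 74. This subarray runs from index 5 to index 9.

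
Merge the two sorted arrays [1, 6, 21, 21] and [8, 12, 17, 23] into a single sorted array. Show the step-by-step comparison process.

Merging process:

Compare 1 vs 8: take 1 from left. Merged: [1]
Compare 6 vs 8: take 6 from left. Merged: [1, 6]
Compare 21 vs 8: take 8 from right. Merged: [1, 6, 8]
Compare 21 vs 12: take 12 from right. Merged: [1, 6, 8, 12]
Compare 21 vs 17: take 17 from right. Merged: [1, 6, 8, 12, 17]
Compare 21 vs 23: take 21 from left. Merged: [1, 6, 8, 12, 17, 21]
Compare 21 vs 23: take 21 from left. Merged: [1, 6, 8, 12, 17, 21, 21]
Append remaining from right: [23]. Merged: [1, 6, 8, 12, 17, 21, 21, 23]

Final merged array: [1, 6, 8, 12, 17, 21, 21, 23]
Total comparisons: 7

The merged array is [1, 6, 8, 12, 17, 21, 21, 23], requiring 7 comparisons. The merge step runs in O(n) time where n is the total number of elements.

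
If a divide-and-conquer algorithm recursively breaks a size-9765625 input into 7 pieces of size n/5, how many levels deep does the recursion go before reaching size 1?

For divide and conquer with division factor 5:

Problem sizes at each level:
Level 0: 9765625
Level 1: 1953125
Level 2: 390625
Level 3: 78125
Level 4: 15625
Level 5: 3125
Level 6: 625
Level 7: 125
Level 8: 25
Level 9: 5
Level 10: 1

The root is level 0 and the size-1 base case is level 10 (the tree spans levels 0 through 10, i.e. 11 levels counting the root), so the depth is the number of divisions: log_5(9765625) = 10

The recursion tree depth is log_5(9765625) = 10. At each level, the problem size is divided by 5, so it takes 10 divisions to reduce to a base case of size 1. The algorithm makes 7 recursive calls at each level.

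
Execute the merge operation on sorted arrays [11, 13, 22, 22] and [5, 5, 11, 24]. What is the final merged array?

Merging process:

Compare 11 vs 5: take 5 from right. Merged: [5]
Compare 11 vs 5: take 5 from right. Merged: [5, 5]
Compare 11 vs 11: take 11 from left. Merged: [5, 5, 11]
Compare 13 vs 11: take 11 from right. Merged: [5, 5, 11, 11]
Compare 13 vs 24: take 13 from left. Merged: [5, 5, 11, 11, 13]
Compare 22 vs 24: take 22 from left. Merged: [5, 5, 11, 11, 13, 22]
Compare 22 vs 24: take 22 from left. Merged: [5, 5, 11, 11, 13, 22, 22]
Append remaining from right: [24]. Merged: [5, 5, 11, 11, 13, 22, 22, 24]

Final merged array: [5, 5, 11, 11, 13, 22, 22, 24]
Total comparisons: 7

The merged array is [5, 5, 11, 11, 13, 22, 22, 24], requiring 7 comparisons. The merge step runs in O(n) time where n is the total number of elements.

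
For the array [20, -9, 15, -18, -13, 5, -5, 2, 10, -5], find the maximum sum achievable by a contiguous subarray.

Using Kadane's algorithm on [20, -9, 15, -18, -13, 5, -5, 2, 10, -5]:

Scanning through the array:
Position 1 (value -9): max_ending_here = 11, max_so_far = 20
Position 2 (value 15): max_ending_here = 26, max_so_far = 26
Position 3 (value -18): max_ending_here = 8, max_so_far = 26
Position 4 (value -13): max_ending_here = -5, max_so_far = 26
Position 5 (value 5): max_ending_here = 5, max_so_far = 26
Position 6 (value -5): max_ending_here = 0, max_so_far = 26
Position 7 (value 2): max_ending_here = 2, max_so_far = 26
Position 8 (value 10): max_ending_here = 12, max_so_far = 26
Position 9 (value -5): max_ending_here = 7, max_so_far = 26

Maximum subarray: [20, -9, 15]
Maximum sum: 26

The maximum subarray is [20, -9, 15] with sum 26. This subarray runs from index 0 to index 2.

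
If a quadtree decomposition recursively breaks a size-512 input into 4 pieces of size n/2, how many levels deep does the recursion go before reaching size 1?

For divide and conquer with division factor 2:

Problem sizes at each level:
Level 0: 512
Level 1: 256
Level 2: 128
Level 3: 64
Level 4: 32
Level 5: 16
Level 6: 8
Level 7: 4
Level 8: 2
Level 9: 1

The root is level 0 and the size-1 base case is level 9 (the tree spans levels 0 through 9, i.e. 10 levels counting the root), so the depth is the number of divisions: log_2(512) = 9

The recursion tree depth is log_2(512) = 9. At each level, the problem size is divided by 2, so it takes 9 divisions to reduce to a base case of size 1. The algorithm makes 4 recursive calls at each level.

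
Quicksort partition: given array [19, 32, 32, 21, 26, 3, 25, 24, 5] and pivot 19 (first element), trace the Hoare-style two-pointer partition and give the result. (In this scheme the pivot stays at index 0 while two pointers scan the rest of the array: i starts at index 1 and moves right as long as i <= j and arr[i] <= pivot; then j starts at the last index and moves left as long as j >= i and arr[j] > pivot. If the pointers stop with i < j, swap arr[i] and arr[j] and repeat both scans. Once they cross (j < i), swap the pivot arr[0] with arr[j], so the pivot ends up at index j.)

Hoare-style two-pointer partition with pivot = 19:

Initial array: [19, 32, 32, 21, 26, 3, 25, 24, 5]

Pointers start at i = 1, j = 8.
i stops at index 1 (arr[1]=32 > 19), j stops at index 8 (arr[8]=5 <= 19): swap arr[1] and arr[8], array becomes [19, 5, 32, 21, 26, 3, 25, 24, 32]
i stops at index 2 (arr[2]=32 > 19), j stops at index 5 (arr[5]=3 <= 19): swap arr[2] and arr[5], array becomes [19, 5, 3, 21, 26, 32, 25, 24, 32]
i ends at 3, j ends at 2: the pointers have crossed (j < i), so scanning stops.

Swap pivot arr[0] with arr[2] to place pivot at position 2: [3, 5, 19, 21, 26, 32, 25, 24, 32]
Pivot position: 2

After partitioning with pivot 19, the array becomes [3, 5, 19, 21, 26, 32, 25, 24, 32]. The pivot is placed at index 2. All elements to the left of the pivot are <= 19, and all elements to the right are > 19.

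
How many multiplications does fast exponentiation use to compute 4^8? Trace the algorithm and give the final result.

Computing 4^8 by squaring (build up from 4^1; each line after the first costs one multiplication):

4^1 = 4
4^2 = (4^1)^2 = 4^2 = 16
4^4 = (4^2)^2 = 16^2 = 256
4^8 = (4^4)^2 = 256^2 = 65536

Result: 65536
Multiplications needed: 3 (3 lines after 4^1)

4^8 = 65536. Using exponentiation by squaring, this requires 3 multiplications. The key idea: if the exponent is even, square the half-power; if odd, multiply by the base once.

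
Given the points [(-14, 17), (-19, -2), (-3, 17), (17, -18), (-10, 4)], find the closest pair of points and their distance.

Computing all pairwise distances among 5 points:

d((-14, 17), (-19, -2)) = 19.6469
d((-14, 17), (-3, 17)) = 11.0
d((-14, 17), (17, -18)) = 46.7547
d((-14, 17), (-10, 4)) = 13.6015
d((-19, -2), (-3, 17)) = 24.8395
d((-19, -2), (17, -18)) = 39.3954
d((-19, -2), (-10, 4)) = 10.8167 <-- minimum
d((-3, 17), (17, -18)) = 40.3113
d((-3, 17), (-10, 4)) = 14.7648
d((17, -18), (-10, 4)) = 34.8281

Closest pair: (-19, -2) and (-10, 4) with distance 10.8167

The closest pair is (-19, -2) and (-10, 4) with Euclidean distance 10.8167. For 5 points, brute-force pairwise comparison is shown above. For large n, the divide-and-conquer algorithm (sort by x, recurse on halves, check the dividing strip) achieves O(n log n).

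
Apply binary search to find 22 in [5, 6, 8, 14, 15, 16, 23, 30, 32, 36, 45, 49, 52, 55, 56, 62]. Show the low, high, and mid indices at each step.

Binary search for 22 in [5, 6, 8, 14, 15, 16, 23, 30, 32, 36, 45, 49, 52, 55, 56, 62]:

lo=0, hi=15, mid=7, arr[mid]=30 -> 30 > 22, search left half
lo=0, hi=6, mid=3, arr[mid]=14 -> 14 < 22, search right half
lo=4, hi=6, mid=5, arr[mid]=16 -> 16 < 22, search right half
lo=6, hi=6, mid=6, arr[mid]=23 -> 23 > 22, search left half
lo=6 > hi=5, target 22 not found

Binary search determines that 22 is not in the array after 4 comparisons. The search space was exhausted without finding the target.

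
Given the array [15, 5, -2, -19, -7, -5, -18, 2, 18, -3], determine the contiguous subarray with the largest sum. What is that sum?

Using Kadane's algorithm on [15, 5, -2, -19, -7, -5, -18, 2, 18, -3]:

Scanning through the array:
Position 1 (value 5): max_ending_here = 20, max_so_far = 20
Position 2 (value -2): max_ending_here = 18, max_so_far = 20
Position 3 (value -19): max_ending_here = -1, max_so_far = 20
Position 4 (value -7): max_ending_here = -7, max_so_far = 20
Position 5 (value -5): max_ending_here = -5, max_so_far = 20
Position 6 (value -18): max_ending_here = -18, max_so_far = 20
Position 7 (value 2): max_ending_here = 2, max_so_far = 20
Position 8 (value 18): max_ending_here = 20, max_so_far = 20
Position 9 (value -3): max_ending_here = 17, max_so_far = 20

Maximum subarray: [15, 5]
Maximum sum: 20

The maximum subarray is [15, 5] with sum 20. This subarray runs from index 0 to index 1.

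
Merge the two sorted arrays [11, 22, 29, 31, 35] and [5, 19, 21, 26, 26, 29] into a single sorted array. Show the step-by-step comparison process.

Merging process:

Compare 11 vs 5: take 5 from right. Merged: [5]
Compare 11 vs 19: take 11 from left. Merged: [5, 11]
Compare 22 vs 19: take 19 from right. Merged: [5, 11, 19]
Compare 22 vs 21: take 21 from right. Merged: [5, 11, 19, 21]
Compare 22 vs 26: take 22 from left. Merged: [5, 11, 19, 21, 22]
Compare 29 vs 26: take 26 from right. Merged: [5, 11, 19, 21, 22, 26]
Compare 29 vs 26: take 26 from right. Merged: [5, 11, 19, 21, 22, 26, 26]
Compare 29 vs 29: take 29 from left. Merged: [5, 11, 19, 21, 22, 26, 26, 29]
Compare 31 vs 29: take 29 from right. Merged: [5, 11, 19, 21, 22, 26, 26, 29, 29]
Append remaining from left: [31, 35]. Merged: [5, 11, 19, 21, 22, 26, 26, 29, 29, 31, 35]

Final merged array: [5, 11, 19, 21, 22, 26, 26, 29, 29, 31, 35]
Total comparisons: 9

The merged array is [5, 11, 19, 21, 22, 26, 26, 29, 29, 31, 35], requiring 9 comparisons. The merge step runs in O(n) time where n is the total number of elements.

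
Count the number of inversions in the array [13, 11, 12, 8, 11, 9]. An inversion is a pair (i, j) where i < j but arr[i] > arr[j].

Finding inversions in [13, 11, 12, 8, 11, 9]:

(0, 1): arr[0]=13 > arr[1]=11
(0, 2): arr[0]=13 > arr[2]=12
(0, 3): arr[0]=13 > arr[3]=8
(0, 4): arr[0]=13 > arr[4]=11
(0, 5): arr[0]=13 > arr[5]=9
(1, 3): arr[1]=11 > arr[3]=8
(1, 5): arr[1]=11 > arr[5]=9
(2, 3): arr[2]=12 > arr[3]=8
(2, 4): arr[2]=12 > arr[4]=11
(2, 5): arr[2]=12 > arr[5]=9
(4, 5): arr[4]=11 > arr[5]=9

Total inversions: 11

The array has 11 inversion(s): (0,1), (0,2), (0,3), (0,4), (0,5), (1,3), (1,5), (2,3), (2,4), (2,5), (4,5). Each pair (i,j) satisfies i < j and arr[i] > arr[j].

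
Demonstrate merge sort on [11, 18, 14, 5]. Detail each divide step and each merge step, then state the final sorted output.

Merge sort trace:

Split: [11, 18, 14, 5] -> [11, 18] and [14, 5]
  Split: [11, 18] -> [11] and [18]
  Merge: [11] + [18] -> [11, 18]
  Split: [14, 5] -> [14] and [5]
  Merge: [14] + [5] -> [5, 14]
Merge: [11, 18] + [5, 14] -> [5, 11, 14, 18]

Final sorted array: [5, 11, 14, 18]

The merge sort proceeds by recursively splitting the array and merging sorted halves.
After all merges, the sorted array is [5, 11, 14, 18].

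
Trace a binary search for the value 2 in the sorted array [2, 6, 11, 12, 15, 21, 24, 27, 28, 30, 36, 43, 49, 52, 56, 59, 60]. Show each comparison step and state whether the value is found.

Binary search for 2 in [2, 6, 11, 12, 15, 21, 24, 27, 28, 30, 36, 43, 49, 52, 56, 59, 60]:

lo=0, hi=16, mid=8, arr[mid]=28 -> 28 > 2, search left half
lo=0, hi=7, mid=3, arr[mid]=12 -> 12 > 2, search left half
lo=0, hi=2, mid=1, arr[mid]=6 -> 6 > 2, search left half
lo=0, hi=0, mid=0, arr[mid]=2 -> Found target at index 0!

Binary search finds 2 at index 0 after 4 comparisons. The search repeatedly halves the search space by comparing with the middle element.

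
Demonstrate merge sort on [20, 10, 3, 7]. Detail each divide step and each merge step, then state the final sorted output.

Merge sort trace:

Split: [20, 10, 3, 7] -> [20, 10] and [3, 7]
  Split: [20, 10] -> [20] and [10]
  Merge: [20] + [10] -> [10, 20]
  Split: [3, 7] -> [3] and [7]
  Merge: [3] + [7] -> [3, 7]
Merge: [10, 20] + [3, 7] -> [3, 7, 10, 20]

Final sorted array: [3, 7, 10, 20]

The merge sort proceeds by recursively splitting the array and merging sorted halves.
After all merges, the sorted array is [3, 7, 10, 20].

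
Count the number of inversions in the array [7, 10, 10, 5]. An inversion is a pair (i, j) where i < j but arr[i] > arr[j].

Finding inversions in [7, 10, 10, 5]:

(0, 3): arr[0]=7 > arr[3]=5
(1, 3): arr[1]=10 > arr[3]=5
(2, 3): arr[2]=10 > arr[3]=5

Total inversions: 3

The array has 3 inversion(s): (0,3), (1,3), (2,3). Each pair (i,j) satisfies i < j and arr[i] > arr[j].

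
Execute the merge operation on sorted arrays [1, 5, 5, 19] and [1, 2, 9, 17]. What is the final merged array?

Merging process:

Compare 1 vs 1: take 1 from left. Merged: [1]
Compare 5 vs 1: take 1 from right. Merged: [1, 1]
Compare 5 vs 2: take 2 from right. Merged: [1, 1, 2]
Compare 5 vs 9: take 5 from left. Merged: [1, 1, 2, 5]
Compare 5 vs 9: take 5 from left. Merged: [1, 1, 2, 5, 5]
Compare 19 vs 9: take 9 from right. Merged: [1, 1, 2, 5, 5, 9]
Compare 19 vs 17: take 17 from right. Merged: [1, 1, 2, 5, 5, 9, 17]
Append remaining from left: [19]. Merged: [1, 1, 2, 5, 5, 9, 17, 19]

Final merged array: [1, 1, 2, 5, 5, 9, 17, 19]
Total comparisons: 7

The merged array is [1, 1, 2, 5, 5, 9, 17, 19], requiring 7 comparisons. The merge step runs in O(n) time where n is the total number of elements.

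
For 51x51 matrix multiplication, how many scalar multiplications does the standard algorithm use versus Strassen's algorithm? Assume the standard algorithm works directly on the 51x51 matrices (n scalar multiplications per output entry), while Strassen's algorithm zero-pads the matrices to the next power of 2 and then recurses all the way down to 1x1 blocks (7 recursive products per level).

Matrix multiplication for 51x51 matrices:

Strassen's algorithm requires power-of-2 dimensions. Pad 51x51 to 64x64 (next power of 2).

Standard algorithm: 51^3 = 132651 multiplications
Strassen's algorithm: 7^(log2(64)) = 7^6 = 117649 multiplications
Savings: 132651 - 117649 = 15002 multiplications

Standard: 132651 multiplications (51^3). Strassen: 117649 multiplications (7^6, after padding to 64x64). Strassen reduces 8 recursive multiplications to 7 at each level.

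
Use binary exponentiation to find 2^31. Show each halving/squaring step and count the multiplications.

Computing 2^31 by squaring (build up from 2^1; each line after the first costs one multiplication):

2^1 = 2
2^2 = (2^1)^2 = 2^2 = 4
2^3 = 2 * 2^2 = 2 * 4 = 8
2^6 = (2^3)^2 = 8^2 = 64
2^7 = 2 * 2^6 = 2 * 64 = 128
2^14 = (2^7)^2 = 128^2 = 16384
2^15 = 2 * 2^14 = 2 * 16384 = 32768
2^30 = (2^15)^2 = 32768^2 = 1073741824
2^31 = 2 * 2^30 = 2 * 1073741824 = 2147483648

Result: 2147483648
Multiplications needed: 8 (8 lines after 2^1)

2^31 = 2147483648. Using exponentiation by squaring, this requires 8 multiplications. The key idea: if the exponent is even, square the half-power; if odd, multiply by the base once.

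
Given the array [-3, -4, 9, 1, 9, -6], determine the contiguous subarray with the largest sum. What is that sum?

Using Kadane's algorithm on [-3, -4, 9, 1, 9, -6]:

Scanning through the array:
Position 1 (value -4): max_ending_here = -4, max_so_far = -3
Position 2 (value 9): max_ending_here = 9, max_so_far = 9
Position 3 (value 1): max_ending_here = 10, max_so_far = 10
Position 4 (value 9): max_ending_here = 19, max_so_far = 19
Position 5 (value -6): max_ending_here = 13, max_so_far = 19

Maximum subarray: [9, 1, 9]
Maximum sum: 19

The maximum subarray is [9, 1, 9] with sum 19. This subarray runs from index 2 to index 4.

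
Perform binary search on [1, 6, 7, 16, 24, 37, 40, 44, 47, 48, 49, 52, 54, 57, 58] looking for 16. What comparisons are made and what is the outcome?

Binary search for 16 in [1, 6, 7, 16, 24, 37, 40, 44, 47, 48, 49, 52, 54, 57, 58]:

lo=0, hi=14, mid=7, arr[mid]=44 -> 44 > 16, search left half
lo=0, hi=6, mid=3, arr[mid]=16 -> Found target at index 3!

Binary search finds 16 at index 3 after 2 comparisons. The search repeatedly halves the search space by comparing with the middle element.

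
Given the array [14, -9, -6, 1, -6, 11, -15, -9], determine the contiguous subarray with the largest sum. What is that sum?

Using Kadane's algorithm on [14, -9, -6, 1, -6, 11, -15, -9]:

Scanning through the array:
Position 1 (value -9): max_ending_here = 5, max_so_far = 14
Position 2 (value -6): max_ending_here = -1, max_so_far = 14
Position 3 (value 1): max_ending_here = 1, max_so_far = 14
Position 4 (value -6): max_ending_here = -5, max_so_far = 14
Position 5 (value 11): max_ending_here = 11, max_so_far = 14
Position 6 (value -15): max_ending_here = -4, max_so_far = 14
Position 7 (value -9): max_ending_here = -9, max_so_far = 14

Maximum subarray: [14]
Maximum sum: 14

The maximum subarray is [14] with sum 14. This subarray runs from index 0 to index 0.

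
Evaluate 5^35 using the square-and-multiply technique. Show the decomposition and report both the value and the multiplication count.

Computing 5^35 by squaring (build up from 5^1; each line after the first costs one multiplication):

5^1 = 5
5^2 = (5^1)^2 = 5^2 = 25
5^4 = (5^2)^2 = 25^2 = 625
5^8 = (5^4)^2 = 625^2 = 390625
5^16 = (5^8)^2 = 390625^2 = 152587890625
5^17 = 5 * 5^16 = 5 * 152587890625 = 762939453125
5^34 = (5^17)^2 = 762939453125^2 = 582076609134674072265625
5^35 = 5 * 5^34 = 5 * 582076609134674072265625 = 2910383045673370361328125

Result: 2910383045673370361328125
Multiplications needed: 7 (7 lines after 5^1)

5^35 = 2910383045673370361328125. Using exponentiation by squaring, this requires 7 multiplications. The key idea: if the exponent is even, square the half-power; if odd, multiply by the base once.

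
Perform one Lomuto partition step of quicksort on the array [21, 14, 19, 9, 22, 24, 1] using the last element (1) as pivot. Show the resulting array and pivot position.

Lomuto partition with pivot = 1:

Initial array: [21, 14, 19, 9, 22, 24, 1]

arr[0]=21 > 1: no swap
arr[1]=14 > 1: no swap
arr[2]=19 > 1: no swap
arr[3]=9 > 1: no swap
arr[4]=22 > 1: no swap
arr[5]=24 > 1: no swap

Place pivot at position 0: [1, 14, 19, 9, 22, 24, 21]
Pivot position: 0

After partitioning with pivot 1, the array becomes [1, 14, 19, 9, 22, 24, 21]. The pivot is placed at index 0. All elements to the left of the pivot are <= 1, and all elements to the right are > 1.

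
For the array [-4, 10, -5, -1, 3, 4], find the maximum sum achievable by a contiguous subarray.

Using Kadane's algorithm on [-4, 10, -5, -1, 3, 4]:

Scanning through the array:
Position 1 (value 10): max_ending_here = 10, max_so_far = 10
Position 2 (value -5): max_ending_here = 5, max_so_far = 10
Position 3 (value -1): max_ending_here = 4, max_so_far = 10
Position 4 (value 3): max_ending_here = 7, max_so_far = 10
Position 5 (value 4): max_ending_here = 11, max_so_far = 11

Maximum subarray: [10, -5, -1, 3, 4]
Maximum sum: 11

The maximum subarray is [10, -5, -1, 3, 4] with sum 11. This subarray runs from index 1 to index 5.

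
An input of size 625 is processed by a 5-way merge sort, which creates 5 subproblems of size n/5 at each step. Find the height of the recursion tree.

For divide and conquer with division factor 5:

Problem sizes at each level:
Level 0: 625
Level 1: 125
Level 2: 25
Level 3: 5
Level 4: 1

The root is level 0 and the size-1 base case is level 4 (the tree spans levels 0 through 4, i.e. 5 levels counting the root), so the depth is the number of divisions: log_5(625) = 4

The recursion tree depth is log_5(625) = 4. At each level, the problem size is divided by 5, so it takes 4 divisions to reduce to a base case of size 1. The algorithm makes 5 recursive calls at each level.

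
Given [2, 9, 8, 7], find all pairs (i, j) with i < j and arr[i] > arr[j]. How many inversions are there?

Finding inversions in [2, 9, 8, 7]:

(1, 2): arr[1]=9 > arr[2]=8
(1, 3): arr[1]=9 > arr[3]=7
(2, 3): arr[2]=8 > arr[3]=7

Total inversions: 3

The array has 3 inversion(s): (1,2), (1,3), (2,3). Each pair (i,j) satisfies i < j and arr[i] > arr[j].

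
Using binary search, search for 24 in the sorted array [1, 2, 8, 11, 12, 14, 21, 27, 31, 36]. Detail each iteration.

Binary search for 24 in [1, 2, 8, 11, 12, 14, 21, 27, 31, 36]:

lo=0, hi=9, mid=4, arr[mid]=12 -> 12 < 24, search right half
lo=5, hi=9, mid=7, arr[mid]=27 -> 27 > 24, search left half
lo=5, hi=6, mid=5, arr[mid]=14 -> 14 < 24, search right half
lo=6, hi=6, mid=6, arr[mid]=21 -> 21 < 24, search right half
lo=7 > hi=6, target 24 not found

Binary search determines that 24 is not in the array after 4 comparisons. The search space was exhausted without finding the target.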